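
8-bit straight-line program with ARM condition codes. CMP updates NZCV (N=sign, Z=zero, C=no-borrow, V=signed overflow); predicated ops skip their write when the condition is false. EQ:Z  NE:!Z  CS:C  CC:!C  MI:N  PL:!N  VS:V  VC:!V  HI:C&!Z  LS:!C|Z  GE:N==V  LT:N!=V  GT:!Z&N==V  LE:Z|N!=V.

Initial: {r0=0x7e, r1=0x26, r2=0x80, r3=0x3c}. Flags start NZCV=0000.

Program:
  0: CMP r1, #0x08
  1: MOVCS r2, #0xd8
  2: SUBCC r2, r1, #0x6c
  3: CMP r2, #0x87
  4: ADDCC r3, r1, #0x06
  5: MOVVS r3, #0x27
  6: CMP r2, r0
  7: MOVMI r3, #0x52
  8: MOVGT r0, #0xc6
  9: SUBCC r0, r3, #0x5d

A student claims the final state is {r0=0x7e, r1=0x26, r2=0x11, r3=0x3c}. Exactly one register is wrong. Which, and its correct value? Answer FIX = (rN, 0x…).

FIX = (r2, 0xd8)

0: ✓ CMP  NZCV=0010
1: ✓ MOVCS  r2←0xd8
2: · SUBCC
3: ✓ CMP  NZCV=0010
4: · ADDCC
5: · MOVVS
6: ✓ CMP  NZCV=0011
7: · MOVMI
8: · MOVGT
9: · SUBCC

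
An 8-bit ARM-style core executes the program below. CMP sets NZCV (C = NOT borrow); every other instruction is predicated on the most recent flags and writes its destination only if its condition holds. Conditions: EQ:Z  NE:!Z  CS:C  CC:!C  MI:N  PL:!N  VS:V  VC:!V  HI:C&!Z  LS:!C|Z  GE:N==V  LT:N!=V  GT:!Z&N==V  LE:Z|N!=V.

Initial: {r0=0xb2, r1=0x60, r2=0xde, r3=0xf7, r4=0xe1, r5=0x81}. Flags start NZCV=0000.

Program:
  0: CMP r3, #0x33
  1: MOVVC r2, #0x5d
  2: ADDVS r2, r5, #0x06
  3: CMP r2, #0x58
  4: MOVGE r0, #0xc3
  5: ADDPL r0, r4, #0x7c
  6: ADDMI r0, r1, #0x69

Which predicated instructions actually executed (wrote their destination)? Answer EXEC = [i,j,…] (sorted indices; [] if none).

EXEC = [1,4,5]

0: ✓ CMP  NZCV=1010
1: ✓ MOVVC  r2←0x5d
2: · ADDVS
3: ✓ CMP  NZCV=0010
4: ✓ MOVGE  r0←0xc3
5: ✓ ADDPL  r0←0x5d
6: · ADDMI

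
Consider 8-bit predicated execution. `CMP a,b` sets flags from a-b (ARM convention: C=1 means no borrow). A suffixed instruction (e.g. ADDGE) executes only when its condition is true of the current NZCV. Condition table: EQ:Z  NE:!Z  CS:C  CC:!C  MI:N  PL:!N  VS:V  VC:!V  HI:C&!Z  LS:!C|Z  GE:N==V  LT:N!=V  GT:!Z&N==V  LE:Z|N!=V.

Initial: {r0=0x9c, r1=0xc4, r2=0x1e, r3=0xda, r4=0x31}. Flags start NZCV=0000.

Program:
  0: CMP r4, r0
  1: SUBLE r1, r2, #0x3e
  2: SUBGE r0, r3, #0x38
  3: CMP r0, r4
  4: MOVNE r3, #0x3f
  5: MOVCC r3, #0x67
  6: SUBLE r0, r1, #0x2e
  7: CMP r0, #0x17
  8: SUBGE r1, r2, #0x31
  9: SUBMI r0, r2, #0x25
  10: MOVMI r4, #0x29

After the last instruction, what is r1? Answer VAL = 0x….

0: ✓ CMP  NZCV=1001
1: · SUBLE
2: ✓ SUBGE  r0←0xa2
3: ✓ CMP  NZCV=0011
4: ✓ MOVNE  r3←0x3f
5: · MOVCC
6: ✓ SUBLE  r0←0x96
7: ✓ CMP  NZCV=0011
8: · SUBGE
9: · SUBMI
10: · MOVMI

VAL = 0xc4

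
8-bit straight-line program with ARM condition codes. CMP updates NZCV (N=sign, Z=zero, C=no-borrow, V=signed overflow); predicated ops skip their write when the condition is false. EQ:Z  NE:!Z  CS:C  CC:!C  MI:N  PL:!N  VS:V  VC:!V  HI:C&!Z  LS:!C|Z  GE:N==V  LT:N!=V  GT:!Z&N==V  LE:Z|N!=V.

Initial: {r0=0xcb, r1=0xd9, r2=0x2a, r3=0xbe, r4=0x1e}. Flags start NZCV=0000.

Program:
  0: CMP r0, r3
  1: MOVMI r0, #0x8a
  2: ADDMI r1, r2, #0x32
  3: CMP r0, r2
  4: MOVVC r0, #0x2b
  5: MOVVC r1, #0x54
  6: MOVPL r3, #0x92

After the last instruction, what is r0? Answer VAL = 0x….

[0] flags=0010 → (cmp)
[1] flags=0010 MI?F → skip
[2] flags=0010 MI?F → skip
[3] flags=1010 → (cmp)
[4] flags=1010 VC?T → r0=0x2b
[5] flags=1010 VC?T → r1=0x54
[6] flags=1010 PL?F → skip

VAL = 0x2b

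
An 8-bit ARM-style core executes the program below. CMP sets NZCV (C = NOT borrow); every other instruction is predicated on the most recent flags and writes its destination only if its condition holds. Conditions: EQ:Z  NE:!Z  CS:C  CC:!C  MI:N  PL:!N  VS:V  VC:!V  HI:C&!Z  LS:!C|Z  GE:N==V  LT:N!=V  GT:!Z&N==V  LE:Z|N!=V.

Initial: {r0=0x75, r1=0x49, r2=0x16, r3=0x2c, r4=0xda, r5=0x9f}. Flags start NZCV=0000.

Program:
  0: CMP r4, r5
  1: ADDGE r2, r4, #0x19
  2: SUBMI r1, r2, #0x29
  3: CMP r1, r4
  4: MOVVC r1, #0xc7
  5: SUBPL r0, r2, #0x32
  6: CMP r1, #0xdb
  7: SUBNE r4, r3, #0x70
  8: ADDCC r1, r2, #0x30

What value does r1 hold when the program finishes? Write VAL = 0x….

[0] flags=0010 → (cmp)
[1] flags=0010 GE?T → r2=0xf3
[2] flags=0010 MI?F → skip
[3] flags=0000 → (cmp)
[4] flags=0000 VC?T → r1=0xc7
[5] flags=0000 PL?T → r0=0xc1
[6] flags=1000 → (cmp)
[7] flags=1000 NE?T → r4=0xbc
[8] flags=1000 CC?T → r1=0x23

VAL = 0x23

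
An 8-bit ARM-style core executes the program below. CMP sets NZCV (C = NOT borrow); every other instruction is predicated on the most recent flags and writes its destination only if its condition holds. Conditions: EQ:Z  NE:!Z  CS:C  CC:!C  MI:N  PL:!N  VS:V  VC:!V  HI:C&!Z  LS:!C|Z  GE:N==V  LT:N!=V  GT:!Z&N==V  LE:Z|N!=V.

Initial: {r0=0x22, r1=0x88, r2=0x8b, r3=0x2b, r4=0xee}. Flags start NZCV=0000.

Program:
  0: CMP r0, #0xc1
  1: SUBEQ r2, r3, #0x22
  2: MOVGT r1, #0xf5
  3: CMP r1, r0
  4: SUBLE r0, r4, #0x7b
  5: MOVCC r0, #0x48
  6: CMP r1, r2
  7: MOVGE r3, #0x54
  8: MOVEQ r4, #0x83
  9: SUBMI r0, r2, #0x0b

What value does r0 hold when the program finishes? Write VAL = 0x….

0: ✓ CMP  NZCV=0000
1: · SUBEQ
2: ✓ MOVGT  r1←0xf5
3: ✓ CMP  NZCV=1010
4: ✓ SUBLE  r0←0x73
5: · MOVCC
6: ✓ CMP  NZCV=0010
7: ✓ MOVGE  r3←0x54
8: · MOVEQ
9: · SUBMI

VAL = 0x73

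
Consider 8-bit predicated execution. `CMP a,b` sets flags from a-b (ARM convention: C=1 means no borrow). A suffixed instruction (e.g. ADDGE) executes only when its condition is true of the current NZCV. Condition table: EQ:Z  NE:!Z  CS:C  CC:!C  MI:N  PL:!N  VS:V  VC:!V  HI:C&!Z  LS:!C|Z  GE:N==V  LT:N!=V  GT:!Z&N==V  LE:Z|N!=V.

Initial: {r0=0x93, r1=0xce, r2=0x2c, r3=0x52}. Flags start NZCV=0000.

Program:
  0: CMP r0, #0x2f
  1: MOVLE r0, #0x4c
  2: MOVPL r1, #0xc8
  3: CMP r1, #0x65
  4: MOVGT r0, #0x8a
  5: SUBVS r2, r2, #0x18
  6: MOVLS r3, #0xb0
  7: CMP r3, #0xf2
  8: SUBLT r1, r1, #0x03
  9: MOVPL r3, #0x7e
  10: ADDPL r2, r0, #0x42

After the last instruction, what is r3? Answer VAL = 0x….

VAL = 0x7e

0: ✓ CMP  NZCV=0011
1: ✓ MOVLE  r0←0x4c
2: ✓ MOVPL  r1←0xc8
3: ✓ CMP  NZCV=0011
4: · MOVGT
5: ✓ SUBVS  r2←0x14
6: · MOVLS
7: ✓ CMP  NZCV=0000
8: · SUBLT
9: ✓ MOVPL  r3←0x7e
10: ✓ ADDPL  r2←0x8e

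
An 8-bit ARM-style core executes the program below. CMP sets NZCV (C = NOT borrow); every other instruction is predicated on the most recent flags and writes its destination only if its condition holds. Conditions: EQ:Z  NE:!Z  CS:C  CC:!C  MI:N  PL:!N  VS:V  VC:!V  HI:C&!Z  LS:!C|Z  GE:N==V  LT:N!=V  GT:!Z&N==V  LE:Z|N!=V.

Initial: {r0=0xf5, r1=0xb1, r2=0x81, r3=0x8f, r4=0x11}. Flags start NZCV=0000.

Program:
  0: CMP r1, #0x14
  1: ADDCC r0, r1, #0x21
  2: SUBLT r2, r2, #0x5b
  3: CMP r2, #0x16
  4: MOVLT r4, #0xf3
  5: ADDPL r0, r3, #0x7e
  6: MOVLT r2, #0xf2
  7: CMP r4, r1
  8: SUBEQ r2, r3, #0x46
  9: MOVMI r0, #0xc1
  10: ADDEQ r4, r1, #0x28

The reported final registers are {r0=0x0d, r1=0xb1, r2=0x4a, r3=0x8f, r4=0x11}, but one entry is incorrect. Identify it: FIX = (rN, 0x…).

FIX = (r2, 0x26)

[0] flags=1010 → (cmp)
[1] flags=1010 CC?F → skip
[2] flags=1010 LT?T → r2=0x26
[3] flags=0010 → (cmp)
[4] flags=0010 LT?F → skip
[5] flags=0010 PL?T → r0=0x0d
[6] flags=0010 LT?F → skip
[7] flags=0000 → (cmp)
[8] flags=0000 EQ?F → skip
[9] flags=0000 MI?F → skip
[10] flags=0000 EQ?F → skip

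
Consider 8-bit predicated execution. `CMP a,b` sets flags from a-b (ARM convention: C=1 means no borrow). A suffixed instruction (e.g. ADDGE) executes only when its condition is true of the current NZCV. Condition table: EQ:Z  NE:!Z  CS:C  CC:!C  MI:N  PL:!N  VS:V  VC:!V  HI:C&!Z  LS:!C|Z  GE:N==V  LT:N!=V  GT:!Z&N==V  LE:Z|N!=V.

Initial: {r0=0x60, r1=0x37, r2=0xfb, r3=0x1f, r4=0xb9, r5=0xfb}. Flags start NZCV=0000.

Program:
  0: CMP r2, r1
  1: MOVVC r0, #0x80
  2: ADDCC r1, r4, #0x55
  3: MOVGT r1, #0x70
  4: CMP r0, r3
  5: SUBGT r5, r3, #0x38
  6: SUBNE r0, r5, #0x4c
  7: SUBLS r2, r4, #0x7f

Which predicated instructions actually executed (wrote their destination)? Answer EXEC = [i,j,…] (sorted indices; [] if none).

EXEC = [1,6]

[0] flags=1010 → (cmp)
[1] flags=1010 VC?T → r0=0x80
[2] flags=1010 CC?F → skip
[3] flags=1010 GT?F → skip
[4] flags=0011 → (cmp)
[5] flags=0011 GT?F → skip
[6] flags=0011 NE?T → r0=0xaf
[7] flags=0011 LS?F → skip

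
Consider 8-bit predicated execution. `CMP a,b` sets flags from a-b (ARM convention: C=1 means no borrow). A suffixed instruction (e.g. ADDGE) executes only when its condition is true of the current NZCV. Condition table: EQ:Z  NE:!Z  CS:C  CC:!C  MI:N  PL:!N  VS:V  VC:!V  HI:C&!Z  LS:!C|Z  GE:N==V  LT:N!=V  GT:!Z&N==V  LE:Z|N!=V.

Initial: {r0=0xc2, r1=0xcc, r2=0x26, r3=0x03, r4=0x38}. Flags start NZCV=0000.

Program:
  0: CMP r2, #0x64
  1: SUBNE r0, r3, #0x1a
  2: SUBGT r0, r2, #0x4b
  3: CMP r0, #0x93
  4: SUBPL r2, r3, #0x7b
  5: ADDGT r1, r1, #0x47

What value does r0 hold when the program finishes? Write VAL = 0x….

[0] flags=1000 → (cmp)
[1] flags=1000 NE?T → r0=0xe9
[2] flags=1000 GT?F → skip
[3] flags=0010 → (cmp)
[4] flags=0010 PL?T → r2=0x88
[5] flags=0010 GT?T → r1=0x13

VAL = 0xe9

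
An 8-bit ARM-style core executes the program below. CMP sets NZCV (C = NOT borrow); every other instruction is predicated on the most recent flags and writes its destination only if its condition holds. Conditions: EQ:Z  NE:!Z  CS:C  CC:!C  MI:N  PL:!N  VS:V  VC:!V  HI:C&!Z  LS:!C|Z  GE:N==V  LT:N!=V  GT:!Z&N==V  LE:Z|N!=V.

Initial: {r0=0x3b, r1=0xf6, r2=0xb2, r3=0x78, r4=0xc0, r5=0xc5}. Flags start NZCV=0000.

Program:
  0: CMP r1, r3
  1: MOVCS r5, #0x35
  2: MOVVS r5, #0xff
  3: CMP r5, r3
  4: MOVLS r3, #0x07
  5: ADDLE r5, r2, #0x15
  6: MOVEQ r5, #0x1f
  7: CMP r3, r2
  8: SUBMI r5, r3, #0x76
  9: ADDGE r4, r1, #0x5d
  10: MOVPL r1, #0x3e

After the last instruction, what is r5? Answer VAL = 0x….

[0] flags=0011 → (cmp)
[1] flags=0011 CS?T → r5=0x35
[2] flags=0011 VS?T → r5=0xff
[3] flags=1010 → (cmp)
[4] flags=1010 LS?F → skip
[5] flags=1010 LE?T → r5=0xc7
[6] flags=1010 EQ?F → skip
[7] flags=1001 → (cmp)
[8] flags=1001 MI?T → r5=0x02
[9] flags=1001 GE?T → r4=0x53
[10] flags=1001 PL?F → skip

VAL = 0x02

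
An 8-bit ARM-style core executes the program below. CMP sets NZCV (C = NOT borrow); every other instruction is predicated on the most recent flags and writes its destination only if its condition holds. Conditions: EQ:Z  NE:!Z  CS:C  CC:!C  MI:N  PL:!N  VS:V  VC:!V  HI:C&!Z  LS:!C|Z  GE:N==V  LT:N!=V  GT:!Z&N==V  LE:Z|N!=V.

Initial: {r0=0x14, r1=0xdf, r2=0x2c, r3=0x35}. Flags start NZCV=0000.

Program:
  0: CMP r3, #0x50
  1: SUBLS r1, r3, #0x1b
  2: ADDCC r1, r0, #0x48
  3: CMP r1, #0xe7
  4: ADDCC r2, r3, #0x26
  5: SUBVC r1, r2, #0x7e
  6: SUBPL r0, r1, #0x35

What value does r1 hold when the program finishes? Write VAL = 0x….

0: ✓ CMP  NZCV=1000
1: ✓ SUBLS  r1←0x1a
2: ✓ ADDCC  r1←0x5c
3: ✓ CMP  NZCV=0000
4: ✓ ADDCC  r2←0x5b
5: ✓ SUBVC  r1←0xdd
6: ✓ SUBPL  r0←0xa8

VAL = 0xdd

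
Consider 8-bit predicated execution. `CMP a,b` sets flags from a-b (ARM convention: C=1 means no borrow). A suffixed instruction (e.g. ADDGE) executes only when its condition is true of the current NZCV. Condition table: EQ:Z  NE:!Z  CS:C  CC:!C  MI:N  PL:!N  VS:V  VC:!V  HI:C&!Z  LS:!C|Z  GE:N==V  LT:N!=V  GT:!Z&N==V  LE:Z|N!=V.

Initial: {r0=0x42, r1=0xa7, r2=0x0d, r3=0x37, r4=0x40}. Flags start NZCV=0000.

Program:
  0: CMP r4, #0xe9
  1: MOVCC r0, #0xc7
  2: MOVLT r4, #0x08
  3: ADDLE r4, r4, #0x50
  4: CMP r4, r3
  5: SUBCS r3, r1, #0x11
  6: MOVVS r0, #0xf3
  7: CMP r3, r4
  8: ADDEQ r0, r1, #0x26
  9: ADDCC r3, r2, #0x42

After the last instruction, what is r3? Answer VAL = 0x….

0: ✓ CMP  NZCV=0000
1: ✓ MOVCC  r0←0xc7
2: · MOVLT
3: · ADDLE
4: ✓ CMP  NZCV=0010
5: ✓ SUBCS  r3←0x96
6: · MOVVS
7: ✓ CMP  NZCV=0011
8: · ADDEQ
9: · ADDCC

VAL = 0x96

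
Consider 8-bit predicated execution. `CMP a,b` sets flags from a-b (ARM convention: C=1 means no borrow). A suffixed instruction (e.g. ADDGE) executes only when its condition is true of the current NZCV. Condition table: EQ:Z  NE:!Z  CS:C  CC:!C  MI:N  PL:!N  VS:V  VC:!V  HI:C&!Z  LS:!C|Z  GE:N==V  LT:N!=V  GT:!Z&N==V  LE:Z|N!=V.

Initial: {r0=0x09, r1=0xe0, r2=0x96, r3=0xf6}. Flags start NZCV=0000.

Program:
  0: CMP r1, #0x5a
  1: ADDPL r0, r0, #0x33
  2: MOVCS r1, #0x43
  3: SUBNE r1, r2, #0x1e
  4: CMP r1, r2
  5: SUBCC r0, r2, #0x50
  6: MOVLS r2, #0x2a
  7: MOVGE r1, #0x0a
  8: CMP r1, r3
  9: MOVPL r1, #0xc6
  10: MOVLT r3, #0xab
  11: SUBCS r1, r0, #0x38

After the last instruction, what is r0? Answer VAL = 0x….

VAL = 0x46

[0] flags=1010 → (cmp)
[1] flags=1010 PL?F → skip
[2] flags=1010 CS?T → r1=0x43
[3] flags=1010 NE?T → r1=0x78
[4] flags=1001 → (cmp)
[5] flags=1001 CC?T → r0=0x46
[6] flags=1001 LS?T → r2=0x2a
[7] flags=1001 GE?T → r1=0x0a
[8] flags=0000 → (cmp)
[9] flags=0000 PL?T → r1=0xc6
[10] flags=0000 LT?F → skip
[11] flags=0000 CS?F → skip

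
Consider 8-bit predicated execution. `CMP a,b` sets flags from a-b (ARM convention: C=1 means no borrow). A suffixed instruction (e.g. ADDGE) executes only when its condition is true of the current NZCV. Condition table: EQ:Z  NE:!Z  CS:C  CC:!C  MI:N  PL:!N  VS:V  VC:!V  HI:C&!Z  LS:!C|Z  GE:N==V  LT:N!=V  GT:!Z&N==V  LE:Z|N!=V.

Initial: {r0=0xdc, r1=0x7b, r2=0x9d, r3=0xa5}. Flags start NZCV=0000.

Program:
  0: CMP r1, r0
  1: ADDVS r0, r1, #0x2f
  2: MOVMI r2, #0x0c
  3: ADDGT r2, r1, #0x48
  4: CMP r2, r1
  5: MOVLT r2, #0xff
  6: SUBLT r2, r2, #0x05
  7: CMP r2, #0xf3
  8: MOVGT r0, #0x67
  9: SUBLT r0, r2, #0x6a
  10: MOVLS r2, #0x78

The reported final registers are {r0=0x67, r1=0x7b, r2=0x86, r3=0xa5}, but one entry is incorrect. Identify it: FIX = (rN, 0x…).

[0] flags=1001 → (cmp)
[1] flags=1001 VS?T → r0=0xaa
[2] flags=1001 MI?T → r2=0x0c
[3] flags=1001 GT?T → r2=0xc3
[4] flags=0011 → (cmp)
[5] flags=0011 LT?T → r2=0xff
[6] flags=0011 LT?T → r2=0xfa
[7] flags=0010 → (cmp)
[8] flags=0010 GT?T → r0=0x67
[9] flags=0010 LT?F → skip
[10] flags=0010 LS?F → skip

FIX = (r2, 0xfa)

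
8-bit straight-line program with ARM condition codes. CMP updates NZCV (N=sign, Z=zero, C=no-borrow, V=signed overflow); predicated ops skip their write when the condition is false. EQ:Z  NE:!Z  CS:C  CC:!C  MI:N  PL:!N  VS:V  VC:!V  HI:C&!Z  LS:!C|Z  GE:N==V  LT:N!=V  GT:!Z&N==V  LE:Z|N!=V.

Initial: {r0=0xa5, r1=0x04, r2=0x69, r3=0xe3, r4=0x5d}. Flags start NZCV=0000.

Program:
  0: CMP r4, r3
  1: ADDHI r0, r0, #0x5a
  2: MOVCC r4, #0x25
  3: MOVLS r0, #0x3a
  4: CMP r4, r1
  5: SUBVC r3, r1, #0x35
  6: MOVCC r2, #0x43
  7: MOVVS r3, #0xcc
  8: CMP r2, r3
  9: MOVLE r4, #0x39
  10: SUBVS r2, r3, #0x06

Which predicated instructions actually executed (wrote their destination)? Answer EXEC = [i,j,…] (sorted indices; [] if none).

EXEC = [2,3,5,10]

0: ✓ CMP  NZCV=0000
1: · ADDHI
2: ✓ MOVCC  r4←0x25
3: ✓ MOVLS  r0←0x3a
4: ✓ CMP  NZCV=0010
5: ✓ SUBVC  r3←0xcf
6: · MOVCC
7: · MOVVS
8: ✓ CMP  NZCV=1001
9: · MOVLE
10: ✓ SUBVS  r2←0xc9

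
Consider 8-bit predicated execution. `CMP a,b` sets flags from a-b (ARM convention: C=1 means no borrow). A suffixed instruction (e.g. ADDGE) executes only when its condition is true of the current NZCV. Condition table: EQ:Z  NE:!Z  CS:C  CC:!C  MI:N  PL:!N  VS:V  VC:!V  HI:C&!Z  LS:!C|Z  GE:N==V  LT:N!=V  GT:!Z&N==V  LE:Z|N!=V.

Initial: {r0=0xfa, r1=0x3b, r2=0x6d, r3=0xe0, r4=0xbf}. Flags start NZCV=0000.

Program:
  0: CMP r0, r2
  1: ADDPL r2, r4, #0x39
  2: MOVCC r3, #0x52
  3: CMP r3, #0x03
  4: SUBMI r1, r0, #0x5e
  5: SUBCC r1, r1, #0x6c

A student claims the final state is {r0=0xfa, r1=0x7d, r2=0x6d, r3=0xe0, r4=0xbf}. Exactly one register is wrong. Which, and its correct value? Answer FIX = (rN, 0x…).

FIX = (r1, 0x9c)

0: ✓ CMP  NZCV=1010
1: · ADDPL
2: · MOVCC
3: ✓ CMP  NZCV=1010
4: ✓ SUBMI  r1←0x9c
5: · SUBCC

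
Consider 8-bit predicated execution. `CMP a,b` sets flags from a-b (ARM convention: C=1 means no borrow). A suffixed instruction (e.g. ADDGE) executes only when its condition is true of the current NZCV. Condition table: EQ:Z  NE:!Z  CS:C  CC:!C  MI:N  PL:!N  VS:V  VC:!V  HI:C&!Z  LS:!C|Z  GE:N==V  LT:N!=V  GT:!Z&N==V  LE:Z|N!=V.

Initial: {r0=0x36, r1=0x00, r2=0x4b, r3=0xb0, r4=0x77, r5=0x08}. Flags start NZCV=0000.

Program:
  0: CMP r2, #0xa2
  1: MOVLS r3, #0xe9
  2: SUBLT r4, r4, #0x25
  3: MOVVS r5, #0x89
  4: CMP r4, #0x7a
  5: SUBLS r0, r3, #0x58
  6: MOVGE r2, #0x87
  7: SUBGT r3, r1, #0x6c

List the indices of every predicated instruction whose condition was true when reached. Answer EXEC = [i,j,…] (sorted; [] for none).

[0] flags=1001 → (cmp)
[1] flags=1001 LS?T → r3=0xe9
[2] flags=1001 LT?F → skip
[3] flags=1001 VS?T → r5=0x89
[4] flags=1000 → (cmp)
[5] flags=1000 LS?T → r0=0x91
[6] flags=1000 GE?F → skip
[7] flags=1000 GT?F → skip

EXEC = [1,3,5]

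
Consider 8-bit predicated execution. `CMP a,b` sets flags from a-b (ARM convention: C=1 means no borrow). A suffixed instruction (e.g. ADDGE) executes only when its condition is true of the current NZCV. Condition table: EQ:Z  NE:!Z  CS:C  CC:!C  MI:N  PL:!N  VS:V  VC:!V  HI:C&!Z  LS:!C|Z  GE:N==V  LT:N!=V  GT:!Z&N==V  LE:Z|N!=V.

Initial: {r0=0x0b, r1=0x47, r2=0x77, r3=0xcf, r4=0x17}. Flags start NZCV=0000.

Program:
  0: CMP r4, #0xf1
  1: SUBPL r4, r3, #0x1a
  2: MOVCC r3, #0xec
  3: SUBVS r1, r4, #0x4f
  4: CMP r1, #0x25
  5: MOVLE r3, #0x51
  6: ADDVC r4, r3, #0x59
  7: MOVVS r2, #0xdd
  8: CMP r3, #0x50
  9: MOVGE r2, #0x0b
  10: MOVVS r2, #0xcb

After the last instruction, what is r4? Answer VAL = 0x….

VAL = 0x45

[0] flags=0000 → (cmp)
[1] flags=0000 PL?T → r4=0xb5
[2] flags=0000 CC?T → r3=0xec
[3] flags=0000 VS?F → skip
[4] flags=0010 → (cmp)
[5] flags=0010 LE?F → skip
[6] flags=0010 VC?T → r4=0x45
[7] flags=0010 VS?F → skip
[8] flags=1010 → (cmp)
[9] flags=1010 GE?F → skip
[10] flags=1010 VS?F → skip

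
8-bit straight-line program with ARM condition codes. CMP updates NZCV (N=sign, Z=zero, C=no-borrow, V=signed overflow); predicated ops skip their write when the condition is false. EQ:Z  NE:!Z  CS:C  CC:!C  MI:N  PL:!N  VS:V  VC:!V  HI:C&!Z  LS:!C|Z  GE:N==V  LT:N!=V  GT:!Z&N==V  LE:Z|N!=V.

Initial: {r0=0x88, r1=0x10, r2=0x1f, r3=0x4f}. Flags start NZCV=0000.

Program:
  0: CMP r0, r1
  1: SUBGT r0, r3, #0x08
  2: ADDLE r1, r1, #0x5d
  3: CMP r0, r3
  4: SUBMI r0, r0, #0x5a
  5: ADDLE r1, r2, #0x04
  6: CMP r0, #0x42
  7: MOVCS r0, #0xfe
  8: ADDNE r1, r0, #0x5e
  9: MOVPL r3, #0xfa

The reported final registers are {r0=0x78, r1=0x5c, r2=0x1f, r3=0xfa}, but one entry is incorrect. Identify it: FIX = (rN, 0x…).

FIX = (r0, 0xfe)

0: ✓ CMP  NZCV=0011
1: · SUBGT
2: ✓ ADDLE  r1←0x6d
3: ✓ CMP  NZCV=0011
4: · SUBMI
5: ✓ ADDLE  r1←0x23
6: ✓ CMP  NZCV=0011
7: ✓ MOVCS  r0←0xfe
8: ✓ ADDNE  r1←0x5c
9: ✓ MOVPL  r3←0xfa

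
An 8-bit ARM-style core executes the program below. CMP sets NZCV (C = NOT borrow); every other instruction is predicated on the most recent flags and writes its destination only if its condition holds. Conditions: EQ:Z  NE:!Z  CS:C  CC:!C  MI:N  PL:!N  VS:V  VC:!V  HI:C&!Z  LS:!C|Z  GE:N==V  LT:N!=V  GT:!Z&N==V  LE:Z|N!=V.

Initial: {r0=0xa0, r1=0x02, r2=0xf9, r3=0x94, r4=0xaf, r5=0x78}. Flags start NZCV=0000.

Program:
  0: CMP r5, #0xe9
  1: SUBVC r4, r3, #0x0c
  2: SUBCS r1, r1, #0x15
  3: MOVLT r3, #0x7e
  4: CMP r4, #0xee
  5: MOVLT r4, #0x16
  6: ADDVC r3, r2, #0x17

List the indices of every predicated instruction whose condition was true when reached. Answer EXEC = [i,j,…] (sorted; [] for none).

0: ✓ CMP  NZCV=1001
1: · SUBVC
2: · SUBCS
3: · MOVLT
4: ✓ CMP  NZCV=1000
5: ✓ MOVLT  r4←0x16
6: ✓ ADDVC  r3←0x10

EXEC = [5,6]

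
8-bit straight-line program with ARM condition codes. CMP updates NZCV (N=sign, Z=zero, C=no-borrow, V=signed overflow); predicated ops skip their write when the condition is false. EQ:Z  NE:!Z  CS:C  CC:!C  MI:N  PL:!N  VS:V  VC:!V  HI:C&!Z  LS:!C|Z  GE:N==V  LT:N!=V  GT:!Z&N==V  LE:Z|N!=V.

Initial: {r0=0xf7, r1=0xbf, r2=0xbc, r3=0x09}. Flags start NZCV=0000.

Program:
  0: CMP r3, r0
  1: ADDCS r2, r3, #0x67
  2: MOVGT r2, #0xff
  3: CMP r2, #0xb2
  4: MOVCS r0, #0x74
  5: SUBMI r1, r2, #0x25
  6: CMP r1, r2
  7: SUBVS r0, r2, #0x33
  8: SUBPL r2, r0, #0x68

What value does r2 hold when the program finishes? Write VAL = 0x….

0: ✓ CMP  NZCV=0000
1: · ADDCS
2: ✓ MOVGT  r2←0xff
3: ✓ CMP  NZCV=0010
4: ✓ MOVCS  r0←0x74
5: · SUBMI
6: ✓ CMP  NZCV=1000
7: · SUBVS
8: · SUBPL

VAL = 0xff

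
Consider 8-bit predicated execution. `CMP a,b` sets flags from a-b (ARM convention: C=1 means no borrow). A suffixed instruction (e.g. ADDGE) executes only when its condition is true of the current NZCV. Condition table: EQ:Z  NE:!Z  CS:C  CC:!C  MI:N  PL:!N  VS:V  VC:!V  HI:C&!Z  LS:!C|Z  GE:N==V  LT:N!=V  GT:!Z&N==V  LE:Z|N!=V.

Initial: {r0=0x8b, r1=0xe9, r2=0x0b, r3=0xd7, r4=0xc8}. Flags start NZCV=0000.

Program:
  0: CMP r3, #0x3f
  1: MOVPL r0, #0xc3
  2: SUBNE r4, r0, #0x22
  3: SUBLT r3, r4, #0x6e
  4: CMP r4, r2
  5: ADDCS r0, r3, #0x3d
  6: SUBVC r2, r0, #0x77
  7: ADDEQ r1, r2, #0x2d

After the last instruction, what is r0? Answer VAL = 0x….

[0] flags=1010 → (cmp)
[1] flags=1010 PL?F → skip
[2] flags=1010 NE?T → r4=0x69
[3] flags=1010 LT?T → r3=0xfb
[4] flags=0010 → (cmp)
[5] flags=0010 CS?T → r0=0x38
[6] flags=0010 VC?T → r2=0xc1
[7] flags=0010 EQ?F → skip

VAL = 0x38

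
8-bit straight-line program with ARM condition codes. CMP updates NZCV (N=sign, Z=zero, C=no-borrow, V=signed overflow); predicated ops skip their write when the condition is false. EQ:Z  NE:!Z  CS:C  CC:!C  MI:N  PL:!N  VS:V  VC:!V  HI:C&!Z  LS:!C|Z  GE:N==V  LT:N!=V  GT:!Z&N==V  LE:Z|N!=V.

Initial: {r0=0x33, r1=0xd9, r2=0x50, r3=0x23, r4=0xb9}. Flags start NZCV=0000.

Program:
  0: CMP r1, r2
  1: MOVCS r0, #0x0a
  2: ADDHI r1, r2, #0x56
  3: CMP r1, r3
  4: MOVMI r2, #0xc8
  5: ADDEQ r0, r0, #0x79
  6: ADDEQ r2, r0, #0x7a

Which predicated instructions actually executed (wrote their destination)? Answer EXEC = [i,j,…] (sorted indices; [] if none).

0: ✓ CMP  NZCV=1010
1: ✓ MOVCS  r0←0x0a
2: ✓ ADDHI  r1←0xa6
3: ✓ CMP  NZCV=1010
4: ✓ MOVMI  r2←0xc8
5: · ADDEQ
6: · ADDEQ

EXEC = [1,2,4]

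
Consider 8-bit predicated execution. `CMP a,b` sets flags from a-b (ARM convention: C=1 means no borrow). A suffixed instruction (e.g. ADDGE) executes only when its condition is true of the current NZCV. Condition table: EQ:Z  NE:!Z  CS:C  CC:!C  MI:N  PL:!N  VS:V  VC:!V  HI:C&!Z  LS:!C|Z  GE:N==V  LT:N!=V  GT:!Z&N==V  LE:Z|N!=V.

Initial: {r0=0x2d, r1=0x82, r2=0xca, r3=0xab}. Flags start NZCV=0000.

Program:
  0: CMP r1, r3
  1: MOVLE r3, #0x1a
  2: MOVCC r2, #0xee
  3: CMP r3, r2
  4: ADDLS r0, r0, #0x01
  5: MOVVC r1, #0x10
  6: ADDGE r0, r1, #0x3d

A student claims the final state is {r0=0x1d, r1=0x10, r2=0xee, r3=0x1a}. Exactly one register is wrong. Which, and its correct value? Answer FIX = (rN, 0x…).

FIX = (r0, 0x4d)

[0] flags=1000 → (cmp)
[1] flags=1000 LE?T → r3=0x1a
[2] flags=1000 CC?T → r2=0xee
[3] flags=0000 → (cmp)
[4] flags=0000 LS?T → r0=0x2e
[5] flags=0000 VC?T → r1=0x10
[6] flags=0000 GE?T → r0=0x4d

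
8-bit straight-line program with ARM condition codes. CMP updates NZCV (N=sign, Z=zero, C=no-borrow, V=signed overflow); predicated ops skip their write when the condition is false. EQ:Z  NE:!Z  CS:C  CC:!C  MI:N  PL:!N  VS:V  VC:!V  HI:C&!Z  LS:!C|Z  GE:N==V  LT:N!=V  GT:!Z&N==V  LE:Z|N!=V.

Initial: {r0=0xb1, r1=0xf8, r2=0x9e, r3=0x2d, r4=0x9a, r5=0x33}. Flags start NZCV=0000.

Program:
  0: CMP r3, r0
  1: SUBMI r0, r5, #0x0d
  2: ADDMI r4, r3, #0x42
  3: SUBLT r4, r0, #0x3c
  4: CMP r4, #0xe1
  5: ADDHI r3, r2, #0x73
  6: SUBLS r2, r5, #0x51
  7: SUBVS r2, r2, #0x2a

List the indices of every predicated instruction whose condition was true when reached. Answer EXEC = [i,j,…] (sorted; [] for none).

EXEC = [6]

[0] flags=0000 → (cmp)
[1] flags=0000 MI?F → skip
[2] flags=0000 MI?F → skip
[3] flags=0000 LT?F → skip
[4] flags=1000 → (cmp)
[5] flags=1000 HI?F → skip
[6] flags=1000 LS?T → r2=0xe2
[7] flags=1000 VS?F → skip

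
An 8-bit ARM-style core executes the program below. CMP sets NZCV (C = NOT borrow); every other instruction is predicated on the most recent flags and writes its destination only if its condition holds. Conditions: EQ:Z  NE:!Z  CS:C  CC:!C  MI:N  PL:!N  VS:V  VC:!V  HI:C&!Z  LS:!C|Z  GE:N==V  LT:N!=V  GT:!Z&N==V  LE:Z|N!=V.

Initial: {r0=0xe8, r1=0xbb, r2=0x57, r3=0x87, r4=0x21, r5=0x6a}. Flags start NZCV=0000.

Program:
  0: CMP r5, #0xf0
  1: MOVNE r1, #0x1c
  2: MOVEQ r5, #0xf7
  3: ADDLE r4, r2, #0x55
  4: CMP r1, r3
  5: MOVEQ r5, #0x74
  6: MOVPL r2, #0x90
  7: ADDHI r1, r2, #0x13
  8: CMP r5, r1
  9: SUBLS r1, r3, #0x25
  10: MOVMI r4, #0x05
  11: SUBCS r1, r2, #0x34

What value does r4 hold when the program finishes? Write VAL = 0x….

0: ✓ CMP  NZCV=0000
1: ✓ MOVNE  r1←0x1c
2: · MOVEQ
3: · ADDLE
4: ✓ CMP  NZCV=1001
5: · MOVEQ
6: · MOVPL
7: · ADDHI
8: ✓ CMP  NZCV=0010
9: · SUBLS
10: · MOVMI
11: ✓ SUBCS  r1←0x23

VAL = 0x21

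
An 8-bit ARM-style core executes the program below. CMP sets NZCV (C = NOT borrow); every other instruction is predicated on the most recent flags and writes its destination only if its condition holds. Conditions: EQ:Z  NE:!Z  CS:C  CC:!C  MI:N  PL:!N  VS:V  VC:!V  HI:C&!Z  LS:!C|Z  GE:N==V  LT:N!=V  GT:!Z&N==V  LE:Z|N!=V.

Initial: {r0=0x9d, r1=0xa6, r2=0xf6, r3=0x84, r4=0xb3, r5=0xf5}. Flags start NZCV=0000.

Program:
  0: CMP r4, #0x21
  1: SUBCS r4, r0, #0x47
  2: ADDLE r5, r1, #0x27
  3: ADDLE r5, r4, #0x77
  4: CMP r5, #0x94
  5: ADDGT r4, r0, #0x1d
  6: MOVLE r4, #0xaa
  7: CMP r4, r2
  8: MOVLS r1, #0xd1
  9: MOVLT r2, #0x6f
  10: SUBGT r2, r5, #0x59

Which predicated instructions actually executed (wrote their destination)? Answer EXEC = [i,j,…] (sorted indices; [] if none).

EXEC = [1,2,3,5,8,9]

[0] flags=1010 → (cmp)
[1] flags=1010 CS?T → r4=0x56
[2] flags=1010 LE?T → r5=0xcd
[3] flags=1010 LE?T → r5=0xcd
[4] flags=0010 → (cmp)
[5] flags=0010 GT?T → r4=0xba
[6] flags=0010 LE?F → skip
[7] flags=1000 → (cmp)
[8] flags=1000 LS?T → r1=0xd1
[9] flags=1000 LT?T → r2=0x6f
[10] flags=1000 GT?F → skip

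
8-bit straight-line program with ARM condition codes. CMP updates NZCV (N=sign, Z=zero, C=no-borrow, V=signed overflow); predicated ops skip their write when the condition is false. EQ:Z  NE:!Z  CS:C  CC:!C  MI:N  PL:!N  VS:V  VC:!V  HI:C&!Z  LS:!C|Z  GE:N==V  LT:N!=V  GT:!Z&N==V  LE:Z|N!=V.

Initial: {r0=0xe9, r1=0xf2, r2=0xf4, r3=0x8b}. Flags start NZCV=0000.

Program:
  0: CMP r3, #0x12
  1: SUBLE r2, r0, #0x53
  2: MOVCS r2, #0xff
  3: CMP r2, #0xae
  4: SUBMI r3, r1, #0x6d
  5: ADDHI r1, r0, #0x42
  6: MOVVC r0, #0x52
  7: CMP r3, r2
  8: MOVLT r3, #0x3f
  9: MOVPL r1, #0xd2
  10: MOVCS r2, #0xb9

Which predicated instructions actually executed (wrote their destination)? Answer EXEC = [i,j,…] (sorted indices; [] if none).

[0] flags=0011 → (cmp)
[1] flags=0011 LE?T → r2=0x96
[2] flags=0011 CS?T → r2=0xff
[3] flags=0010 → (cmp)
[4] flags=0010 MI?F → skip
[5] flags=0010 HI?T → r1=0x2b
[6] flags=0010 VC?T → r0=0x52
[7] flags=1000 → (cmp)
[8] flags=1000 LT?T → r3=0x3f
[9] flags=1000 PL?F → skip
[10] flags=1000 CS?F → skip

EXEC = [1,2,5,6,8]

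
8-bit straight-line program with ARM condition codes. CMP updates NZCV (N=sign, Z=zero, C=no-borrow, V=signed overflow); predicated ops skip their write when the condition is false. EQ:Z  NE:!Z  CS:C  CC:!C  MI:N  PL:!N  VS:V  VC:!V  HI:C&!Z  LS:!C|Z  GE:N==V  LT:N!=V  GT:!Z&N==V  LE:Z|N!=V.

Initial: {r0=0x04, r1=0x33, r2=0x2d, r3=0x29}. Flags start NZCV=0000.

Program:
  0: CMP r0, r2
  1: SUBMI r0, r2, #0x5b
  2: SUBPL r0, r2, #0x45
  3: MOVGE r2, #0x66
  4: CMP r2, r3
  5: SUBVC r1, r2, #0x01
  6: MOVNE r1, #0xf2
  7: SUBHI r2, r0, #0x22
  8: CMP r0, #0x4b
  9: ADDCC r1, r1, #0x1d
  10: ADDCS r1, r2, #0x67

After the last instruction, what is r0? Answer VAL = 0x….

[0] flags=1000 → (cmp)
[1] flags=1000 MI?T → r0=0xd2
[2] flags=1000 PL?F → skip
[3] flags=1000 GE?F → skip
[4] flags=0010 → (cmp)
[5] flags=0010 VC?T → r1=0x2c
[6] flags=0010 NE?T → r1=0xf2
[7] flags=0010 HI?T → r2=0xb0
[8] flags=1010 → (cmp)
[9] flags=1010 CC?F → skip
[10] flags=1010 CS?T → r1=0x17

VAL = 0xd2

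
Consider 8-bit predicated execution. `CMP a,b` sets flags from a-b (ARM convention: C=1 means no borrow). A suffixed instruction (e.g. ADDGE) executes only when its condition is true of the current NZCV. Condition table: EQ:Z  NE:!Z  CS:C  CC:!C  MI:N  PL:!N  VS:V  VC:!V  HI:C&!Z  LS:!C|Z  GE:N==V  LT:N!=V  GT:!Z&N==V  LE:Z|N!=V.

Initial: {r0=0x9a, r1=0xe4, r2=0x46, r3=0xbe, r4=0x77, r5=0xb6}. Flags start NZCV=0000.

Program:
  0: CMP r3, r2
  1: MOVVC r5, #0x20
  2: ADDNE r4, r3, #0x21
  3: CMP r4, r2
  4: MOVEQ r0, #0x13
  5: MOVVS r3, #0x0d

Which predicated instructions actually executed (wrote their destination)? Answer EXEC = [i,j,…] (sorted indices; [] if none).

0: ✓ CMP  NZCV=0011
1: · MOVVC
2: ✓ ADDNE  r4←0xdf
3: ✓ CMP  NZCV=1010
4: · MOVEQ
5: · MOVVS

EXEC = [2]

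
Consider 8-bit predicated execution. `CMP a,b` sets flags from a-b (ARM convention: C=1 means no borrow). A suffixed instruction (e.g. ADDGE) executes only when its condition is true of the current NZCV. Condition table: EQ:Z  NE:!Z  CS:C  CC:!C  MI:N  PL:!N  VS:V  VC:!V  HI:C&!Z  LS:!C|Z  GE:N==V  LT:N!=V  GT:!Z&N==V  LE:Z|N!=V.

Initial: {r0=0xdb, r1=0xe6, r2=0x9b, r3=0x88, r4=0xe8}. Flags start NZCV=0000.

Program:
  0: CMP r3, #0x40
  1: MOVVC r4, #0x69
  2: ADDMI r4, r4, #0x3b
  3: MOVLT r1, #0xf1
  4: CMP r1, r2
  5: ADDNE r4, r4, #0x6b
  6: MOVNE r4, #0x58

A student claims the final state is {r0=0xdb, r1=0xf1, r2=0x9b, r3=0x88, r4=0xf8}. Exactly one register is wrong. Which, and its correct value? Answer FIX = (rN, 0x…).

[0] flags=0011 → (cmp)
[1] flags=0011 VC?F → skip
[2] flags=0011 MI?F → skip
[3] flags=0011 LT?T → r1=0xf1
[4] flags=0010 → (cmp)
[5] flags=0010 NE?T → r4=0x53
[6] flags=0010 NE?T → r4=0x58

FIX = (r4, 0x58)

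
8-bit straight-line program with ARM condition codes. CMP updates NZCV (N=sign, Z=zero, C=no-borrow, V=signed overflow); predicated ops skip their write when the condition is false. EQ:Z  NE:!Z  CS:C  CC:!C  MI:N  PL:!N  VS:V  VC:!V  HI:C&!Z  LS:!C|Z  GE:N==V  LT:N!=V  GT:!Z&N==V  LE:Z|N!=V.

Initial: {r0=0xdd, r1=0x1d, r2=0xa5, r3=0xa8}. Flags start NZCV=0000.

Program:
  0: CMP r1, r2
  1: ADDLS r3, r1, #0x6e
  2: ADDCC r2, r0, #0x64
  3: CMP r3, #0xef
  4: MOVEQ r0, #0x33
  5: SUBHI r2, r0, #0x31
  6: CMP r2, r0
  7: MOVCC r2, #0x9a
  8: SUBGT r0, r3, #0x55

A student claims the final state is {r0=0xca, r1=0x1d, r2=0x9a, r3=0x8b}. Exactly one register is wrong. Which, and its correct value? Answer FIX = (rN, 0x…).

0: ✓ CMP  NZCV=0000
1: ✓ ADDLS  r3←0x8b
2: ✓ ADDCC  r2←0x41
3: ✓ CMP  NZCV=1000
4: · MOVEQ
5: · SUBHI
6: ✓ CMP  NZCV=0000
7: ✓ MOVCC  r2←0x9a
8: ✓ SUBGT  r0←0x36

FIX = (r0, 0x36)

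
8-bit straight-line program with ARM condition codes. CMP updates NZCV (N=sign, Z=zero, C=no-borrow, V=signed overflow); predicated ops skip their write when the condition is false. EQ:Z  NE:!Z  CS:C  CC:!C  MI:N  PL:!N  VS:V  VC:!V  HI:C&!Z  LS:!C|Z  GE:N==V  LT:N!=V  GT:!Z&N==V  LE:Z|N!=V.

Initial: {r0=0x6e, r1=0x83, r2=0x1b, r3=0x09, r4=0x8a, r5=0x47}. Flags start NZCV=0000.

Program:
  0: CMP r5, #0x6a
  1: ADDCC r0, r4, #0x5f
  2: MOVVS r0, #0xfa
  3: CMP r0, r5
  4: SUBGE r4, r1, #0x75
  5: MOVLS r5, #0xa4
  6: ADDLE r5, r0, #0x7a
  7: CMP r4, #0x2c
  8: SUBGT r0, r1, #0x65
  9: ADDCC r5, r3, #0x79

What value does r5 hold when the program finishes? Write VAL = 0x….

VAL = 0x63

[0] flags=1000 → (cmp)
[1] flags=1000 CC?T → r0=0xe9
[2] flags=1000 VS?F → skip
[3] flags=1010 → (cmp)
[4] flags=1010 GE?F → skip
[5] flags=1010 LS?F → skip
[6] flags=1010 LE?T → r5=0x63
[7] flags=0011 → (cmp)
[8] flags=0011 GT?F → skip
[9] flags=0011 CC?F → skip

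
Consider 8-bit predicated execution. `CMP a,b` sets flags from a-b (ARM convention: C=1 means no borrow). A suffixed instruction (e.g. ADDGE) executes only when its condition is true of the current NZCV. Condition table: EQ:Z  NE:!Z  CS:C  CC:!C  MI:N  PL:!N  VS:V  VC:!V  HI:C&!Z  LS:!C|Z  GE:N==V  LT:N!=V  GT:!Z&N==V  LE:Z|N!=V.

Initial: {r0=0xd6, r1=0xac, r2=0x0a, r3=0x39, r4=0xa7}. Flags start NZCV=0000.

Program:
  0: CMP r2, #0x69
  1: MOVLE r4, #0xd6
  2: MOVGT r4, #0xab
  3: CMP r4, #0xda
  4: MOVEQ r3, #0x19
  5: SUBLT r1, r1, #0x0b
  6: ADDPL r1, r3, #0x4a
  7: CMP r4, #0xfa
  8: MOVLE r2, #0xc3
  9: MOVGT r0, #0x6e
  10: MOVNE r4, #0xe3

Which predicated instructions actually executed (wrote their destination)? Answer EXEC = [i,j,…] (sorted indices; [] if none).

EXEC = [1,5,8,10]

[0] flags=1000 → (cmp)
[1] flags=1000 LE?T → r4=0xd6
[2] flags=1000 GT?F → skip
[3] flags=1000 → (cmp)
[4] flags=1000 EQ?F → skip
[5] flags=1000 LT?T → r1=0xa1
[6] flags=1000 PL?F → skip
[7] flags=1000 → (cmp)
[8] flags=1000 LE?T → r2=0xc3
[9] flags=1000 GT?F → skip
[10] flags=1000 NE?T → r4=0xe3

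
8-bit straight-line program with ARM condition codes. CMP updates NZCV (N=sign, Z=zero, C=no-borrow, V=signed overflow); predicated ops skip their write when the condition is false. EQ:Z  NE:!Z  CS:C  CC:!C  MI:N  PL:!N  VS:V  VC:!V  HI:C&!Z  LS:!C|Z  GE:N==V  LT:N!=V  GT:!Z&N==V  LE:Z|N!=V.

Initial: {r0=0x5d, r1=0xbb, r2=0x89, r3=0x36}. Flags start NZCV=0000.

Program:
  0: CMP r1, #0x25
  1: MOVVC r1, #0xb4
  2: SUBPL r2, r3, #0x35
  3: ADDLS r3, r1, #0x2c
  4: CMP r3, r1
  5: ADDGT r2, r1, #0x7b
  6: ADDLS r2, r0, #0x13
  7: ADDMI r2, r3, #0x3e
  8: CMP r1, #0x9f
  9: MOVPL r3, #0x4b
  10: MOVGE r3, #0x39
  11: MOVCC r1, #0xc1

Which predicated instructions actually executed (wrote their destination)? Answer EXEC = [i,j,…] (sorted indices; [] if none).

0: ✓ CMP  NZCV=1010
1: ✓ MOVVC  r1←0xb4
2: · SUBPL
3: · ADDLS
4: ✓ CMP  NZCV=1001
5: ✓ ADDGT  r2←0x2f
6: ✓ ADDLS  r2←0x70
7: ✓ ADDMI  r2←0x74
8: ✓ CMP  NZCV=0010
9: ✓ MOVPL  r3←0x4b
10: ✓ MOVGE  r3←0x39
11: · MOVCC

EXEC = [1,5,6,7,9,10]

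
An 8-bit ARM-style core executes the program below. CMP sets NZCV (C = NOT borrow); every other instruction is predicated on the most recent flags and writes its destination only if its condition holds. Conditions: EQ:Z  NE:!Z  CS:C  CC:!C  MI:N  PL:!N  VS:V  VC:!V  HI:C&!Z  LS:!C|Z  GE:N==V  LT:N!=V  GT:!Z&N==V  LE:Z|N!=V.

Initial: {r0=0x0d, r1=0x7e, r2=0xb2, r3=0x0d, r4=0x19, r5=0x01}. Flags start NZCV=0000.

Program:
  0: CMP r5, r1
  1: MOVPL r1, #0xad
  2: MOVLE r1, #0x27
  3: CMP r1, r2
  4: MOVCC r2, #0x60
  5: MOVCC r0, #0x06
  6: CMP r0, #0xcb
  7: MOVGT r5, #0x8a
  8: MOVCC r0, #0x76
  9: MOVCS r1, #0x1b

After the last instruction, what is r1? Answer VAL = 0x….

[0] flags=1000 → (cmp)
[1] flags=1000 PL?F → skip
[2] flags=1000 LE?T → r1=0x27
[3] flags=0000 → (cmp)
[4] flags=0000 CC?T → r2=0x60
[5] flags=0000 CC?T → r0=0x06
[6] flags=0000 → (cmp)
[7] flags=0000 GT?T → r5=0x8a
[8] flags=0000 CC?T → r0=0x76
[9] flags=0000 CS?F → skip

VAL = 0x27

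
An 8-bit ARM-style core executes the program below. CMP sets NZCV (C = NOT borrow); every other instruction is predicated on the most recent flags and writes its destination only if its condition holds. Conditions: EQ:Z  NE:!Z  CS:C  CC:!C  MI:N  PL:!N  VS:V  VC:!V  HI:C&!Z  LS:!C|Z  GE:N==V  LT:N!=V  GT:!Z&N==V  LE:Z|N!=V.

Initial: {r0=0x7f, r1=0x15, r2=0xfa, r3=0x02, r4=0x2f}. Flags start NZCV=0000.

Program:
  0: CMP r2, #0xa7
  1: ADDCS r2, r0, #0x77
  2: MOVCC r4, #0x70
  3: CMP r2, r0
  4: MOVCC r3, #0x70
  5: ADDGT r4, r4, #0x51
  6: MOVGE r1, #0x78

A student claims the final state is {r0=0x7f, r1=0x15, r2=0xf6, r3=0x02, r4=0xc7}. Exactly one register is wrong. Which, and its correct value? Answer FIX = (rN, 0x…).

FIX = (r4, 0x2f)

[0] flags=0010 → (cmp)
[1] flags=0010 CS?T → r2=0xf6
[2] flags=0010 CC?F → skip
[3] flags=0011 → (cmp)
[4] flags=0011 CC?F → skip
[5] flags=0011 GT?F → skip
[6] flags=0011 GE?F → skip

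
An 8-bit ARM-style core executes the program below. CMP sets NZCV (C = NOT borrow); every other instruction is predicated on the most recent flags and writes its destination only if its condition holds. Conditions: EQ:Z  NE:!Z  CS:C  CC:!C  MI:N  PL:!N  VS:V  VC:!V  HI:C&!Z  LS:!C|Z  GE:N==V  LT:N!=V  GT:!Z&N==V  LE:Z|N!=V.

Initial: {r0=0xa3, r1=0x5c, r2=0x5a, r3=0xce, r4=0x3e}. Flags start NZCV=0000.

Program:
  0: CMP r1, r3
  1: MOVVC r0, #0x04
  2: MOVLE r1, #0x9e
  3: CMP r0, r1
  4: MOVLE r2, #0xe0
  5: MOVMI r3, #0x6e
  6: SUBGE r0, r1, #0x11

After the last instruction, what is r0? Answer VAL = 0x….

[0] flags=1001 → (cmp)
[1] flags=1001 VC?F → skip
[2] flags=1001 LE?F → skip
[3] flags=0011 → (cmp)
[4] flags=0011 LE?T → r2=0xe0
[5] flags=0011 MI?F → skip
[6] flags=0011 GE?F → skip

VAL = 0xa3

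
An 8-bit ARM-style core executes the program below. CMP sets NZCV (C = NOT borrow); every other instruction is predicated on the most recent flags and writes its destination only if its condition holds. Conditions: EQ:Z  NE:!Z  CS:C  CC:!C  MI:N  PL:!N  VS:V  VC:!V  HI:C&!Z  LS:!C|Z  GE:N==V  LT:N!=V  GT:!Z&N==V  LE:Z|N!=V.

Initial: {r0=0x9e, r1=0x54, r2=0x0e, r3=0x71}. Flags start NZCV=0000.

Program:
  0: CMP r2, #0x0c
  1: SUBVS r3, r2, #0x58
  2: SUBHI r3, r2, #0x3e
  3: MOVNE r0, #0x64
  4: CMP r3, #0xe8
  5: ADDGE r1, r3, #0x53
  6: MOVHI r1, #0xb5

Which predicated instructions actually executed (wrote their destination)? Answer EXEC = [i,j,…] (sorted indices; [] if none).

EXEC = [2,3]

0: ✓ CMP  NZCV=0010
1: · SUBVS
2: ✓ SUBHI  r3←0xd0
3: ✓ MOVNE  r0←0x64
4: ✓ CMP  NZCV=1000
5: · ADDGE
6: · MOVHI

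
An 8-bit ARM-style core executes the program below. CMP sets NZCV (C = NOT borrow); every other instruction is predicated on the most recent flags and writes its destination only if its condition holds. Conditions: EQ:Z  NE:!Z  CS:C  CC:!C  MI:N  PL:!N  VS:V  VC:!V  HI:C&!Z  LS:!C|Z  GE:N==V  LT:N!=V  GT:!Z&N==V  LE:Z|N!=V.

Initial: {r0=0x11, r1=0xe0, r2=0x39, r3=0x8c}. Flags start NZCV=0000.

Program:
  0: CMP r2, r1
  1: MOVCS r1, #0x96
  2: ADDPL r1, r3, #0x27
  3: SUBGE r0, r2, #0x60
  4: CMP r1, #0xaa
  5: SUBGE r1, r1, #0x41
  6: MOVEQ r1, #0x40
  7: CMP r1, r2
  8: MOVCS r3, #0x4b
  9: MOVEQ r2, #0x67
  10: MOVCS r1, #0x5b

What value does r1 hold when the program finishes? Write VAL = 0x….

VAL = 0x5b

[0] flags=0000 → (cmp)
[1] flags=0000 CS?F → skip
[2] flags=0000 PL?T → r1=0xb3
[3] flags=0000 GE?T → r0=0xd9
[4] flags=0010 → (cmp)
[5] flags=0010 GE?T → r1=0x72
[6] flags=0010 EQ?F → skip
[7] flags=0010 → (cmp)
[8] flags=0010 CS?T → r3=0x4b
[9] flags=0010 EQ?F → skip
[10] flags=0010 CS?T → r1=0x5b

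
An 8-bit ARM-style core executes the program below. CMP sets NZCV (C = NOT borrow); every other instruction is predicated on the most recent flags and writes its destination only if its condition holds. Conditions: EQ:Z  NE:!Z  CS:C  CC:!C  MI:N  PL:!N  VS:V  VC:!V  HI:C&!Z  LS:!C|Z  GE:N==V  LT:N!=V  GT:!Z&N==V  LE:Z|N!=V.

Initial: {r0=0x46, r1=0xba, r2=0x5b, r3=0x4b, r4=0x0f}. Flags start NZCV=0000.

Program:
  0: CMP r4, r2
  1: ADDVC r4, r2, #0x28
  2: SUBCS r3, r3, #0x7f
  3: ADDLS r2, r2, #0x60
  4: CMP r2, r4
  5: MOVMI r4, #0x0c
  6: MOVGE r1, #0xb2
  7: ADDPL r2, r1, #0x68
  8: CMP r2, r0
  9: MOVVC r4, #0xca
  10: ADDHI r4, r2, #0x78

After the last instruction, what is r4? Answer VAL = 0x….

0: ✓ CMP  NZCV=1000
1: ✓ ADDVC  r4←0x83
2: · SUBCS
3: ✓ ADDLS  r2←0xbb
4: ✓ CMP  NZCV=0010
5: · MOVMI
6: ✓ MOVGE  r1←0xb2
7: ✓ ADDPL  r2←0x1a
8: ✓ CMP  NZCV=1000
9: ✓ MOVVC  r4←0xca
10: · ADDHI

VAL = 0xca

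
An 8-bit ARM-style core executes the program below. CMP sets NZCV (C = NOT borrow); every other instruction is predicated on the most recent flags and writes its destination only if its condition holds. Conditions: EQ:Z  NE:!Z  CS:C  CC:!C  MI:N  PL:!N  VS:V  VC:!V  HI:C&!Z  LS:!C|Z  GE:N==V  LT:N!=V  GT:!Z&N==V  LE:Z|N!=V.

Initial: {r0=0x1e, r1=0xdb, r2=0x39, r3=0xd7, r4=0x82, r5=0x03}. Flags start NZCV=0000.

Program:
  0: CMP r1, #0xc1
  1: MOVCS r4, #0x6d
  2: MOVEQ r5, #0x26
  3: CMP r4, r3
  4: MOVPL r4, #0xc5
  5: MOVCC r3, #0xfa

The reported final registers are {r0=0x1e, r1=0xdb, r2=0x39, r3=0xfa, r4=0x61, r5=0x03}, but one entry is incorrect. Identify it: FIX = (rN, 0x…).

FIX = (r4, 0x6d)

0: ✓ CMP  NZCV=0010
1: ✓ MOVCS  r4←0x6d
2: · MOVEQ
3: ✓ CMP  NZCV=1001
4: · MOVPL
5: ✓ MOVCC  r3←0xfa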